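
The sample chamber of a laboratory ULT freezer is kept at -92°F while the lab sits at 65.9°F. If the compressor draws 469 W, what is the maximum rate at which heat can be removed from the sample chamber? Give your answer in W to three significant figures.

1090 W

In absolute terms T_C = 204.26 K and T_H = 291.98 K, so ΔT = 87.72 K.
COP_Carnot = T_C/ΔT = 204.26/87.72 = 2.328.
Q̇_max = COP_Carnot × Ẇ = 2.328 × 469.0 W = 1092 W.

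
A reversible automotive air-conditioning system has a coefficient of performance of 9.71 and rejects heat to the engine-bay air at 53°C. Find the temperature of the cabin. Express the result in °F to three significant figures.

For a Carnot refrigerator COP_R = T_C/(T_H − T_C), so T_C = COP·T_H/(1 + COP).
With T_H = 326.15 K, T_C = 9.71 × 326.15/10.71 = 295.70 K.
Converting, 295.70 K = 72.58°F.

72.6 °F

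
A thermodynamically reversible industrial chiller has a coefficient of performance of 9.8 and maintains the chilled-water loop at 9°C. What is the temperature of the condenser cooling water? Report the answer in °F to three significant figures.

100 °F

COP_R = T_C/(T_H − T_C) gives T_H − T_C = T_C/COP.
With T_C = 282.15 K, T_H = 282.15 × (1 + 1/9.8) = 310.94 K.
Converting, 310.94 K = 100.02°F.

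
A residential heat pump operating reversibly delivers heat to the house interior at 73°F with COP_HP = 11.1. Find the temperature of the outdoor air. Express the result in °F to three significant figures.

25.0 °F

COP_HP = T_H/(T_H − T_C) gives T_H − T_C = T_H/COP.
With T_H = 295.93 K, T_C = 295.93 × (1 − 1/11.1) = 269.27 K.
Converting, 269.27 K = 25.01°F.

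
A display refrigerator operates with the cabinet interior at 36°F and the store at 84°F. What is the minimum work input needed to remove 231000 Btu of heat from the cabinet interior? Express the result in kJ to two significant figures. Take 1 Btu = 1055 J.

In absolute terms T_C = 275.37 K and T_H = 302.04 K, so ΔT = 26.67 K.
The reversible limit is COP_R = T_C/ΔT = 10.33, so W_min = Q_C/COP = Q_C·ΔT/T_C.
W_min = 231000 × 26.67/275.37 = 22370 Btu = 23600 kJ.

24000 kJ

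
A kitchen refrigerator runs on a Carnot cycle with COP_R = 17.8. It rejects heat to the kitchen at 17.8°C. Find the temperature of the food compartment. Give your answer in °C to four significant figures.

For a Carnot refrigerator COP_R = T_C/(T_H − T_C), so T_C = COP·T_H/(1 + COP).
With T_H = 290.95 K, T_C = 17.8 × 290.95/18.80 = 275.47 K.
Converting, 275.47 K = 2.32°C.

2.324 °C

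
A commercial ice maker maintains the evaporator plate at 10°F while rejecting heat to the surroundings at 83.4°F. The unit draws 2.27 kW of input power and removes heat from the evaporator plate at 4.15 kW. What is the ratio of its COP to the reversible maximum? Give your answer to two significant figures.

0.29

COP_actual = Q̇_C/Ẇ = 4.150/2.270 = 1.828.
In absolute terms T_C = 260.93 K and T_H = 301.71 K, so ΔT = 40.78 K.
COP_Carnot = T_C/ΔT = 260.93/40.78 = 6.399.
η_II = COP_actual/COP_Carnot = 1.828/6.399 = 0.2857.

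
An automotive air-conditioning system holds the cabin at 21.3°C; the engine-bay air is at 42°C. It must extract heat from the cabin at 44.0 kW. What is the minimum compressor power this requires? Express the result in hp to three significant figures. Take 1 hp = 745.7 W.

In absolute terms T_C = 294.45 K and T_H = 315.15 K, so ΔT = 20.70 K.
COP_Carnot = T_C/ΔT = 294.45/20.70 = 14.22.
Ẇ_min = Q̇/COP_Carnot = 44.00/14.22 = 3.093 kW = 4.148 hp.

4.15 hp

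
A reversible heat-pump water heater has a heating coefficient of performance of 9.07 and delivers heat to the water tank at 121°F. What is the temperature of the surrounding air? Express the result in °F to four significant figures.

COP_HP = T_H/(T_H − T_C) gives T_H − T_C = T_H/COP.
With T_H = 322.59 K, T_C = 322.59 × (1 − 1/9.07) = 287.03 K.
Converting, 287.03 K = 56.98°F.

56.98 °F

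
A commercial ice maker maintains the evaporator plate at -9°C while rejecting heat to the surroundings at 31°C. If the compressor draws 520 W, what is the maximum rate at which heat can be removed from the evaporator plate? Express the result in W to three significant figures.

3430 W

In absolute terms T_C = 264.15 K and T_H = 304.15 K, so ΔT = 40.00 K.
COP_Carnot = T_C/ΔT = 264.15/40.00 = 6.604.
Q̇_max = COP_Carnot × Ẇ = 6.604 × 520.0 W = 3434 W.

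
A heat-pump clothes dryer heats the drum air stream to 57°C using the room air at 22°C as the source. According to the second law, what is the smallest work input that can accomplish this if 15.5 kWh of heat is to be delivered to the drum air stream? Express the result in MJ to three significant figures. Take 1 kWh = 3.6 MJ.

5.92 MJ

In absolute terms T_C = 295.15 K and T_H = 330.15 K, so ΔT = 35.00 K.
The reversible limit is COP_HP = T_H/ΔT = 9.433, so W_min = Q_H/COP = Q_H·ΔT/T_H.
W_min = 15.50 × 35.00/330.15 = 1.643 kWh = 5.915 MJ.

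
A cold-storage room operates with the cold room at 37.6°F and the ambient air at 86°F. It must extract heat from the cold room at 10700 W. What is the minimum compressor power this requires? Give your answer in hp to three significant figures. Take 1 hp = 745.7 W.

1.40 hp

In absolute terms T_C = 276.26 K and T_H = 303.15 K, so ΔT = 26.89 K.
COP_Carnot = T_C/ΔT = 276.26/26.89 = 10.27.
Ẇ_min = Q̇/COP_Carnot = 10700/10.27 = 1041 W = 1.397 hp.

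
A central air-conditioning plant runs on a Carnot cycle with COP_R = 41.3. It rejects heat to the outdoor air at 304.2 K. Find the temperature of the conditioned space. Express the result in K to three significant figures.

297 K

For a Carnot refrigerator COP_R = T_C/(T_H − T_C), so T_C = COP·T_H/(1 + COP).
With T_H = 304.20 K, T_C = 41.3 × 304.20/42.30 = 297.01 K.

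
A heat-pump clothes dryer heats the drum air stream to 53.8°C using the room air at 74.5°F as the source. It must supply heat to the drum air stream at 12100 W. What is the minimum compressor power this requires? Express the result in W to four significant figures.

In absolute terms T_C = 296.76 K and T_H = 326.95 K, so ΔT = 30.19 K.
COP_Carnot = T_H/ΔT = 326.95/30.19 = 10.83.
Ẇ_min = Q̇/COP_Carnot = 12100/10.83 = 1117 W.

1117 W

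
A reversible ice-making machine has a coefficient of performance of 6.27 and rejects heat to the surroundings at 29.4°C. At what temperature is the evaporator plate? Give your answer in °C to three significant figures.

For a Carnot refrigerator COP_R = T_C/(T_H − T_C), so T_C = COP·T_H/(1 + COP).
With T_H = 302.55 K, T_C = 6.27 × 302.55/7.270 = 260.93 K.
Converting, 260.93 K = -12.22°C.

-12.2 °C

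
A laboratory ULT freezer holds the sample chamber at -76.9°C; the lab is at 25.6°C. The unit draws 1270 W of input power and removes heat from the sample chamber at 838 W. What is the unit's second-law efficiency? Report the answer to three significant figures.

0.345

COP_actual = Q̇_C/Ẇ = 838.0/1270 = 0.6598.
In absolute terms T_C = 196.25 K and T_H = 298.75 K, so ΔT = 102.5 K.
COP_Carnot = T_C/ΔT = 196.25/102.5 = 1.915.
η_II = COP_actual/COP_Carnot = 0.6598/1.915 = 0.3446.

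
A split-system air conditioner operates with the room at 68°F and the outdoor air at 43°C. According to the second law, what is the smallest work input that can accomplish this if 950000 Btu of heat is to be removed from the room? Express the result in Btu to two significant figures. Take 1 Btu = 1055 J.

75000 Btu

In absolute terms T_C = 293.15 K and T_H = 316.15 K, so ΔT = 23.00 K.
The reversible limit is COP_R = T_C/ΔT = 12.75, so W_min = Q_C/COP = Q_C·ΔT/T_C.
W_min = 950000 × 23.00/293.15 = 74540 Btu.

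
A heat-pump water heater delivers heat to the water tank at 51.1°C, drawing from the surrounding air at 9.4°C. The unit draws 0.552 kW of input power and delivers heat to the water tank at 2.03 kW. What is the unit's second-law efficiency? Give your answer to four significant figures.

COP_actual = Q̇_H/Ẇ = 2.030/0.5520 = 3.678.
In absolute terms T_C = 282.55 K and T_H = 324.25 K, so ΔT = 41.70 K.
COP_Carnot = T_H/ΔT = 324.25/41.70 = 7.776.
η_II = COP_actual/COP_Carnot = 3.678/7.776 = 0.4729.

0.4729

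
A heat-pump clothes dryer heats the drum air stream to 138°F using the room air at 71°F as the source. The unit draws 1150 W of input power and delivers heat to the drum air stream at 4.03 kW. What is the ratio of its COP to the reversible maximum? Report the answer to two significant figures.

Converting, Q̇_H = 4.030 kW = 4030 W, so COP_actual = Q̇_H/Ẇ = 4030/1150 = 3.504.
In absolute terms T_C = 294.82 K and T_H = 332.04 K, so ΔT = 37.22 K.
COP_Carnot = T_H/ΔT = 332.04/37.22 = 8.920.
η_II = COP_actual/COP_Carnot = 3.504/8.920 = 0.3928.

0.39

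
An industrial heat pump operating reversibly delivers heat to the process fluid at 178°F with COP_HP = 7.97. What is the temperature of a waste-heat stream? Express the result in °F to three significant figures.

COP_HP = T_H/(T_H − T_C) gives T_H − T_C = T_H/COP.
With T_H = 354.26 K, T_C = 354.26 × (1 − 1/7.97) = 309.81 K.
Converting, 309.81 K = 97.99°F.

98.0 °F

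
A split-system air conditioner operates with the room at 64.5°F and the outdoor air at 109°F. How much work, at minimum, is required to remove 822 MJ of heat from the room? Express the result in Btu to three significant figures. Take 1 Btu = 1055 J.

In absolute terms T_C = 291.21 K and T_H = 315.93 K, so ΔT = 24.72 K.
The reversible limit is COP_R = T_C/ΔT = 11.78, so W_min = Q_C/COP = Q_C·ΔT/T_C.
W_min = 822.0 × 24.72/291.21 = 69.78 MJ = 66150 Btu.

66100 Btu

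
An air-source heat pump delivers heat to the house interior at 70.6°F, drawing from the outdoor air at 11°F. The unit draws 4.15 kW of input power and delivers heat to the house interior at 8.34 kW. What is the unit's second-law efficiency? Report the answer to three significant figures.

COP_actual = Q̇_H/Ẇ = 8.340/4.150 = 2.010.
In absolute terms T_C = 261.48 K and T_H = 294.59 K, so ΔT = 33.11 K.
COP_Carnot = T_H/ΔT = 294.59/33.11 = 8.897.
η_II = COP_actual/COP_Carnot = 2.010/8.897 = 0.2259.

0.226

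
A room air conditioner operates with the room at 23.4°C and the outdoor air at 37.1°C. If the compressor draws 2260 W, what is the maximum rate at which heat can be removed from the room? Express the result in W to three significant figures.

In absolute terms T_C = 296.55 K and T_H = 310.25 K, so ΔT = 13.70 K.
COP_Carnot = T_C/ΔT = 296.55/13.70 = 21.65.
Q̇_max = COP_Carnot × Ẇ = 21.65 × 2260 W = 48920 W.

48900 W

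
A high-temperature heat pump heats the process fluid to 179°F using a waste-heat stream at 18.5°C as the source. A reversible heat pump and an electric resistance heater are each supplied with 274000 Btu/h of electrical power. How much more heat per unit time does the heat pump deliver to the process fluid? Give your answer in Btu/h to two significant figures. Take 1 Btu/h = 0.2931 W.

1300000 Btu/h

In absolute terms T_C = 291.65 K and T_H = 354.82 K, so ΔT = 63.17 K.
COP_Carnot = T_H/ΔT = 354.82/63.17 = 5.617.
The heat pump delivers Q̇_H = COP × Ẇ = 1539000 Btu/h; the resistance heater delivers Ẇ = 274000 Btu/h.
Extra = (COP − 1)·Ẇ = 1265000 Btu/h.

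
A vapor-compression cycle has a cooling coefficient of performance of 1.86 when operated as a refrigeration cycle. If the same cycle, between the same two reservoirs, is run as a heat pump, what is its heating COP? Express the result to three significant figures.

2.86

The first law on one cycle gives Q_H = Q_C + W, so Q_H/W = Q_C/W + 1.
COP_HP = COP_R + 1 = 1.86 + 1 = 2.86.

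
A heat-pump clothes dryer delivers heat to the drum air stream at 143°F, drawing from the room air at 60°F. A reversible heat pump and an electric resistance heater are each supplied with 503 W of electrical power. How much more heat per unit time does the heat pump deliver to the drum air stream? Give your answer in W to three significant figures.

In absolute terms T_C = 288.71 K and T_H = 334.82 K, so ΔT = 46.11 K.
COP_Carnot = T_H/ΔT = 334.82/46.11 = 7.261.
The heat pump delivers Q̇_H = COP × Ẇ = 3652 W; the resistance heater delivers Ẇ = 503.0 W.
Extra = (COP − 1)·Ẇ = 3149 W.

3150 W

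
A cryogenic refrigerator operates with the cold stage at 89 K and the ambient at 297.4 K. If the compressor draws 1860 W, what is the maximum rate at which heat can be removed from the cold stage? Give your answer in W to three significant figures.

The reservoir spacing is ΔT = 297.4 − 89 = 208.4 K.
COP_Carnot = T_C/ΔT = 89.00/208.4 = 0.4271.
Q̇_max = COP_Carnot × Ẇ = 0.4271 × 1860 W = 794.3 W.

794 W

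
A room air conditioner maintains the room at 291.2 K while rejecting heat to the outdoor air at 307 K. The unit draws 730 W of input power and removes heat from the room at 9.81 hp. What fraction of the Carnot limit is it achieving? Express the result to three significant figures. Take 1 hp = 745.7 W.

0.544

Converting, Q̇_C = 9.810 hp = 7315 W, so COP_actual = Q̇_C/Ẇ = 7315/730.0 = 10.02.
The reservoir spacing is ΔT = 307 − 291.2 = 15.80 K.
COP_Carnot = T_C/ΔT = 291.20/15.80 = 18.43.
η_II = COP_actual/COP_Carnot = 10.02/18.43 = 0.5437.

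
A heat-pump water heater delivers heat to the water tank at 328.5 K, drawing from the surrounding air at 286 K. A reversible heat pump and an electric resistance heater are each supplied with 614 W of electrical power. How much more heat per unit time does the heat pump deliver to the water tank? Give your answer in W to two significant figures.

The reservoir spacing is ΔT = 328.5 − 286 = 42.50 K.
COP_Carnot = T_H/ΔT = 328.50/42.50 = 7.729.
The heat pump delivers Q̇_H = COP × Ẇ = 4746 W; the resistance heater delivers Ẇ = 614.0 W.
Extra = (COP − 1)·Ẇ = 4132 W.

4100 W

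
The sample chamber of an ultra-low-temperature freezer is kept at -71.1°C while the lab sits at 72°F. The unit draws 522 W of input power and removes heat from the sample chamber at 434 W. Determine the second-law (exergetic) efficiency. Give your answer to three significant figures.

COP_actual = Q̇_C/Ẇ = 434.0/522.0 = 0.8314.
In absolute terms T_C = 202.05 K and T_H = 295.37 K, so ΔT = 93.32 K.
COP_Carnot = T_C/ΔT = 202.05/93.32 = 2.165.
η_II = COP_actual/COP_Carnot = 0.8314/2.165 = 0.3840.

0.384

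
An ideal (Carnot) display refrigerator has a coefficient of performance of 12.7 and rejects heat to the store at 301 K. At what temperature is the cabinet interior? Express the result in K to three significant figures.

279 K

For a Carnot refrigerator COP_R = T_C/(T_H − T_C), so T_C = COP·T_H/(1 + COP).
With T_H = 301.00 K, T_C = 12.7 × 301.00/13.70 = 279.03 K.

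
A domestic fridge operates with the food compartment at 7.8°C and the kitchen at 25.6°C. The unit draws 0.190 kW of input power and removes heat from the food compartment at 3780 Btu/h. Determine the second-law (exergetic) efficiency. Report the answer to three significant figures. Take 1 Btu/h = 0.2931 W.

Converting, Q̇_C = 3780 Btu/h = 1.108 kW, so COP_actual = Q̇_C/Ẇ = 1.108/0.1900 = 5.831.
In absolute terms T_C = 280.95 K and T_H = 298.75 K, so ΔT = 17.80 K.
COP_Carnot = T_C/ΔT = 280.95/17.80 = 15.78.
η_II = COP_actual/COP_Carnot = 5.831/15.78 = 0.3694.

0.369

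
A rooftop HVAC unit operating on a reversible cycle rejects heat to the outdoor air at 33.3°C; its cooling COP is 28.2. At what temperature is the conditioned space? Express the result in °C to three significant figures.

For a Carnot refrigerator COP_R = T_C/(T_H − T_C), so T_C = COP·T_H/(1 + COP).
With T_H = 306.45 K, T_C = 28.2 × 306.45/29.20 = 295.96 K.
Converting, 295.96 K = 22.81°C.

22.8 °C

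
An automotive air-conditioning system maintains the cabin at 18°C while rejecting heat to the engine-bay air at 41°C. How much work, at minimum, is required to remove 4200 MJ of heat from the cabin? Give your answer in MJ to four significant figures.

In absolute terms T_C = 291.15 K and T_H = 314.15 K, so ΔT = 23.00 K.
The reversible limit is COP_R = T_C/ΔT = 12.66, so W_min = Q_C/COP = Q_C·ΔT/T_C.
W_min = 4200 × 23.00/291.15 = 331.8 MJ.

331.8 MJ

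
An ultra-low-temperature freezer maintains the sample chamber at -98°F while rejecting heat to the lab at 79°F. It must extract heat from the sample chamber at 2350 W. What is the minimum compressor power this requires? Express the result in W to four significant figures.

In absolute terms T_C = 200.93 K and T_H = 299.26 K, so ΔT = 98.33 K.
COP_Carnot = T_C/ΔT = 200.93/98.33 = 2.043.
Ẇ_min = Q̇/COP_Carnot = 2350/2.043 = 1150 W.

1150 W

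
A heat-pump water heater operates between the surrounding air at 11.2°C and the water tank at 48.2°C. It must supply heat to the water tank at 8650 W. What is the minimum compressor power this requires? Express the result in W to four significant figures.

996.0 W

In absolute terms T_C = 284.35 K and T_H = 321.35 K, so ΔT = 37.00 K.
COP_Carnot = T_H/ΔT = 321.35/37.00 = 8.685.
Ẇ_min = Q̇/COP_Carnot = 8650/8.685 = 996.0 W.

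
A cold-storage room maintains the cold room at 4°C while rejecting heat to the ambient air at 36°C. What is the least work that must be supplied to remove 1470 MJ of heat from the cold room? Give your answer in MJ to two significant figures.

In absolute terms T_C = 277.15 K and T_H = 309.15 K, so ΔT = 32.00 K.
The reversible limit is COP_R = T_C/ΔT = 8.661, so W_min = Q_C/COP = Q_C·ΔT/T_C.
W_min = 1470 × 32.00/277.15 = 169.7 MJ.

170 MJ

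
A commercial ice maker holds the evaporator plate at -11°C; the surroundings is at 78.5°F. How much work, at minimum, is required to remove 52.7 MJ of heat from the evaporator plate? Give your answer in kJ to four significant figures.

7405 kJ

In absolute terms T_C = 262.15 K and T_H = 298.98 K, so ΔT = 36.83 K.
The reversible limit is COP_R = T_C/ΔT = 7.117, so W_min = Q_C/COP = Q_C·ΔT/T_C.
W_min = 52.70 × 36.83/262.15 = 7.405 MJ = 7405 kJ.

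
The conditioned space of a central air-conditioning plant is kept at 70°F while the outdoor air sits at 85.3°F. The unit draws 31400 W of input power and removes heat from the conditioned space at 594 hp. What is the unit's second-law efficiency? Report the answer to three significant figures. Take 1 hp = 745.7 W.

0.407

Converting, Q̇_C = 594.0 hp = 442900 W, so COP_actual = Q̇_C/Ẇ = 442900/31400 = 14.11.
In absolute terms T_C = 294.26 K and T_H = 302.76 K, so ΔT = 8.500 K.
COP_Carnot = T_C/ΔT = 294.26/8.500 = 34.62.
η_II = COP_actual/COP_Carnot = 14.11/34.62 = 0.4075.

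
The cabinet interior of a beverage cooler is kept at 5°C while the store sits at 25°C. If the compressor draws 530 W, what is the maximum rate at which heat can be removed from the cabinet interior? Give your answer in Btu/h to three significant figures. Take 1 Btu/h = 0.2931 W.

25100 Btu/h

In absolute terms T_C = 278.15 K and T_H = 298.15 K, so ΔT = 20.00 K.
COP_Carnot = T_C/ΔT = 278.15/20.00 = 13.91.
Q̇_max = COP_Carnot × Ẇ = 13.91 × 530.0 W = 7371 W = 25150 Btu/h.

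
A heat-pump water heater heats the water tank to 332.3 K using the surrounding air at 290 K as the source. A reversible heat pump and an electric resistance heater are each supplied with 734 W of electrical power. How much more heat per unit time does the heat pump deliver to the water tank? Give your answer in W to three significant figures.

The reservoir spacing is ΔT = 332.3 − 290 = 42.30 K.
COP_Carnot = T_H/ΔT = 332.30/42.30 = 7.856.
The heat pump delivers Q̇_H = COP × Ẇ = 5766 W; the resistance heater delivers Ẇ = 734.0 W.
Extra = (COP − 1)·Ẇ = 5032 W.

5030 W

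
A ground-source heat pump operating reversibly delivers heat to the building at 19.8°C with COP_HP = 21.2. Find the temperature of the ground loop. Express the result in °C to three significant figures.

COP_HP = T_H/(T_H − T_C) gives T_H − T_C = T_H/COP.
With T_H = 292.95 K, T_C = 292.95 × (1 − 1/21.2) = 279.13 K.
Converting, 279.13 K = 5.98°C.

5.98 °C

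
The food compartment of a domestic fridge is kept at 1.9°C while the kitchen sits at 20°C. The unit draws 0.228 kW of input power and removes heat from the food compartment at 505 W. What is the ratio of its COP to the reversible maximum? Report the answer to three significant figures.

0.146

Converting, Q̇_C = 505.0 W = 0.5050 kW, so COP_actual = Q̇_C/Ẇ = 0.5050/0.2280 = 2.215.
In absolute terms T_C = 275.05 K and T_H = 293.15 K, so ΔT = 18.10 K.
COP_Carnot = T_C/ΔT = 275.05/18.10 = 15.20.
η_II = COP_actual/COP_Carnot = 2.215/15.20 = 0.1458.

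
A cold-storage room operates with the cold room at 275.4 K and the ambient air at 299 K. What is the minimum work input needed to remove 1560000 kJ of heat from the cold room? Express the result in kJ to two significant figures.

The reservoir spacing is ΔT = 299 − 275.4 = 23.60 K.
The reversible limit is COP_R = T_C/ΔT = 11.67, so W_min = Q_C/COP = Q_C·ΔT/T_C.
W_min = 1560000 × 23.60/275.40 = 133700 kJ.

130000 kJ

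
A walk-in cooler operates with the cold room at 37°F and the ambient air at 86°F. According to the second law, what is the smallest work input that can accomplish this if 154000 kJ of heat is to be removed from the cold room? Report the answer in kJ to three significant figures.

15200 kJ

In absolute terms T_C = 275.93 K and T_H = 303.15 K, so ΔT = 27.22 K.
The reversible limit is COP_R = T_C/ΔT = 10.14, so W_min = Q_C/COP = Q_C·ΔT/T_C.
W_min = 154000 × 27.22/275.93 = 15190 kJ.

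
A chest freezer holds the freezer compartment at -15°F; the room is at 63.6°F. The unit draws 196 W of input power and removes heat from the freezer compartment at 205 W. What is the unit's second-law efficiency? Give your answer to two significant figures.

COP_actual = Q̇_C/Ẇ = 205.0/196.0 = 1.046.
In absolute terms T_C = 247.04 K and T_H = 290.71 K, so ΔT = 43.67 K.
COP_Carnot = T_C/ΔT = 247.04/43.67 = 5.657.
η_II = COP_actual/COP_Carnot = 1.046/5.657 = 0.1849.

0.18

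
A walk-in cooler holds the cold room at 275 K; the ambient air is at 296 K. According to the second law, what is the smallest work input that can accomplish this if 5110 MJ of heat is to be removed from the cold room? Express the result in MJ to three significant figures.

390 MJ

The reservoir spacing is ΔT = 296 − 275 = 21.00 K.
The reversible limit is COP_R = T_C/ΔT = 13.10, so W_min = Q_C/COP = Q_C·ΔT/T_C.
W_min = 5110 × 21.00/275.00 = 390.2 MJ.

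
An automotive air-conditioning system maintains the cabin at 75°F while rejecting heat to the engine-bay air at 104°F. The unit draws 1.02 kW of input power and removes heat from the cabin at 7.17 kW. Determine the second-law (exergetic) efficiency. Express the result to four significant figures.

0.3813

COP_actual = Q̇_C/Ẇ = 7.170/1.020 = 7.029.
In absolute terms T_C = 297.04 K and T_H = 313.15 K, so ΔT = 16.11 K.
COP_Carnot = T_C/ΔT = 297.04/16.11 = 18.44.
η_II = COP_actual/COP_Carnot = 7.029/18.44 = 0.3813.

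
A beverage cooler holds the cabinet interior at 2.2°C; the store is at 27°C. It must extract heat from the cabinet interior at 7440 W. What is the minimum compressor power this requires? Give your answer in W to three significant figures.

670 W

In absolute terms T_C = 275.35 K and T_H = 300.15 K, so ΔT = 24.80 K.
COP_Carnot = T_C/ΔT = 275.35/24.80 = 11.10.
Ẇ_min = Q̇/COP_Carnot = 7440/11.10 = 670.1 W.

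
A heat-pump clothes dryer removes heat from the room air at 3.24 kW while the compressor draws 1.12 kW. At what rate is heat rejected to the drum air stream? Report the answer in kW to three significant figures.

For a cyclic device the first law requires Q̇_H = Q̇_C + Ẇ.
Q̇_H = Q̇_C + Ẇ = 4.360 kW.

4.36 kW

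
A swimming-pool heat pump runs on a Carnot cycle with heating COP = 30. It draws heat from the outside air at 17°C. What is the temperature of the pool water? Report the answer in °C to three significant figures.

27.0 °C

COP_HP = T_H/(T_H − T_C) rearranges to T_H = COP·T_C/(COP − 1).
With T_C = 290.15 K, T_H = 30 × 290.15/29.00 = 300.16 K.
Converting, 300.16 K = 27.01°C.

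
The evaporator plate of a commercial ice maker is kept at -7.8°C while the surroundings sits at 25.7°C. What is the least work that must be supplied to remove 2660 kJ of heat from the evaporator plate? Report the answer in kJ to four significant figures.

In absolute terms T_C = 265.35 K and T_H = 298.85 K, so ΔT = 33.50 K.
The reversible limit is COP_R = T_C/ΔT = 7.921, so W_min = Q_C/COP = Q_C·ΔT/T_C.
W_min = 2660 × 33.50/265.35 = 335.8 kJ.

335.8 kJ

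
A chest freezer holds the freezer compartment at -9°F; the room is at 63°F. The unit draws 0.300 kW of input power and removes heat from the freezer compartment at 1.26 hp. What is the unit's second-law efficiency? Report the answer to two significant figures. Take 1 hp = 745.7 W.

0.50

Converting, Q̇_C = 1.260 hp = 0.9396 kW, so COP_actual = Q̇_C/Ẇ = 0.9396/0.3000 = 3.132.
In absolute terms T_C = 250.37 K and T_H = 290.37 K, so ΔT = 40.00 K.
COP_Carnot = T_C/ΔT = 250.37/40.00 = 6.259.
η_II = COP_actual/COP_Carnot = 3.132/6.259 = 0.5004.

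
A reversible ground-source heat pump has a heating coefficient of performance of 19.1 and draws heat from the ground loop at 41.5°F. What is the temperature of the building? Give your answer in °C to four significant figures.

20.66 °C

COP_HP = T_H/(T_H − T_C) rearranges to T_H = COP·T_C/(COP − 1).
With T_C = 278.43 K, T_H = 19.1 × 278.43/18.10 = 293.81 K.
Converting, 293.81 K = 20.66°C.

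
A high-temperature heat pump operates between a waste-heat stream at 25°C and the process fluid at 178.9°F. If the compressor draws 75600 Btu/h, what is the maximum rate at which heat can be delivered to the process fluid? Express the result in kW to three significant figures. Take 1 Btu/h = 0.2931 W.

In absolute terms T_C = 298.15 K and T_H = 354.76 K, so ΔT = 56.61 K.
COP_Carnot = T_H/ΔT = 354.76/56.61 = 6.267.
Q̇_max = COP_Carnot × Ẇ = 6.267 × 75600 Btu/h = 473800 Btu/h = 138.9 kW.

139 kW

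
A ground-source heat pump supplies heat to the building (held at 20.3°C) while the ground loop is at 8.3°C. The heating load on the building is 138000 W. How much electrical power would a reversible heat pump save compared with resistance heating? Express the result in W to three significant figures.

132000 W

In absolute terms T_C = 281.45 K and T_H = 293.45 K, so ΔT = 12.00 K.
COP_Carnot = T_H/ΔT = 293.45/12.00 = 24.45.
Resistance heating needs Ẇ_res = Q̇_H = 138000 W; the reversible heat pump needs only Ẇ_hp = Q̇_H/COP = 5643 W.
Saving = 138000 − 5643 = 132400 W.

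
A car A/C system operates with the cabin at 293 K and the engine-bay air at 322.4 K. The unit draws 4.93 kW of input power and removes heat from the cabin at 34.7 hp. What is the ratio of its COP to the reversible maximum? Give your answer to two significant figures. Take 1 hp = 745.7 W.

0.53

Converting, Q̇_C = 34.70 hp = 25.88 kW, so COP_actual = Q̇_C/Ẇ = 25.88/4.930 = 5.249.
The reservoir spacing is ΔT = 322.4 − 293 = 29.40 K.
COP_Carnot = T_C/ΔT = 293.00/29.40 = 9.966.
η_II = COP_actual/COP_Carnot = 5.249/9.966 = 0.5267.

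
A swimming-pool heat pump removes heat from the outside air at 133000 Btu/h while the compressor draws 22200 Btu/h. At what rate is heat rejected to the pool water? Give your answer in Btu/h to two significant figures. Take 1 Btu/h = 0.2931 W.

For a cyclic device the first law requires Q̇_H = Q̇_C + Ẇ.
Q̇_H = Q̇_C + Ẇ = 155200 Btu/h.

160000 Btu/h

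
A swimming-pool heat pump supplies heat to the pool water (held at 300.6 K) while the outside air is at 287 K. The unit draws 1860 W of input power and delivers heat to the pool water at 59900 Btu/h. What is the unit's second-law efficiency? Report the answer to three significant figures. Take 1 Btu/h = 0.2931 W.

0.427

Converting, Q̇_H = 59900 Btu/h = 17560 W, so COP_actual = Q̇_H/Ẇ = 17560/1860 = 9.439.
The reservoir spacing is ΔT = 300.6 − 287 = 13.60 K.
COP_Carnot = T_H/ΔT = 300.60/13.60 = 22.10.
η_II = COP_actual/COP_Carnot = 9.439/22.10 = 0.4271.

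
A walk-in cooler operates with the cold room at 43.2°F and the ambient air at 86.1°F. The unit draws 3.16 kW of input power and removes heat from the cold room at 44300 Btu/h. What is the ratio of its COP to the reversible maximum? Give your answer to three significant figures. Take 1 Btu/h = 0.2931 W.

Converting, Q̇_C = 44300 Btu/h = 12.98 kW, so COP_actual = Q̇_C/Ẇ = 12.98/3.160 = 4.109.
In absolute terms T_C = 279.37 K and T_H = 303.21 K, so ΔT = 23.83 K.
COP_Carnot = T_C/ΔT = 279.37/23.83 = 11.72.
η_II = COP_actual/COP_Carnot = 4.109/11.72 = 0.3505.

0.351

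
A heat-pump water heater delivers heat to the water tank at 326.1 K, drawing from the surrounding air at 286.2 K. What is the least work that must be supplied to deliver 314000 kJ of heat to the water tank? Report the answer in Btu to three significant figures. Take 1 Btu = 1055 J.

The reservoir spacing is ΔT = 326.1 − 286.2 = 39.90 K.
The reversible limit is COP_HP = T_H/ΔT = 8.173, so W_min = Q_H/COP = Q_H·ΔT/T_H.
W_min = 314000 × 39.90/326.10 = 38420 kJ = 36420 Btu.

36400 Btu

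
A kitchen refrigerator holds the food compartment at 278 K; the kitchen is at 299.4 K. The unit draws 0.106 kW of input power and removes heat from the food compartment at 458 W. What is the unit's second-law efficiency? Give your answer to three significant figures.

Converting, Q̇_C = 458.0 W = 0.4580 kW, so COP_actual = Q̇_C/Ẇ = 0.4580/0.1060 = 4.321.
The reservoir spacing is ΔT = 299.4 − 278 = 21.40 K.
COP_Carnot = T_C/ΔT = 278.00/21.40 = 12.99.
η_II = COP_actual/COP_Carnot = 4.321/12.99 = 0.3326.

0.333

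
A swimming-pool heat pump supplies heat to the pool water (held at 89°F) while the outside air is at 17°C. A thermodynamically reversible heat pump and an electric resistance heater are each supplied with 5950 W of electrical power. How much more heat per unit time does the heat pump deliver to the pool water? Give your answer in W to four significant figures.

117700 W

In absolute terms T_C = 290.15 K and T_H = 304.82 K, so ΔT = 14.67 K.
COP_Carnot = T_H/ΔT = 304.82/14.67 = 20.78.
The heat pump delivers Q̇_H = COP × Ẇ = 123700 W; the resistance heater delivers Ẇ = 5950 W.
Extra = (COP − 1)·Ẇ = 117700 W.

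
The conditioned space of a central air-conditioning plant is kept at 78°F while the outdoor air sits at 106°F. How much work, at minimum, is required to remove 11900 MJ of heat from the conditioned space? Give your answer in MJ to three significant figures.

620 MJ

In absolute terms T_C = 298.71 K and T_H = 314.26 K, so ΔT = 15.56 K.
The reversible limit is COP_R = T_C/ΔT = 19.20, so W_min = Q_C/COP = Q_C·ΔT/T_C.
W_min = 11900 × 15.56/298.71 = 619.7 MJ.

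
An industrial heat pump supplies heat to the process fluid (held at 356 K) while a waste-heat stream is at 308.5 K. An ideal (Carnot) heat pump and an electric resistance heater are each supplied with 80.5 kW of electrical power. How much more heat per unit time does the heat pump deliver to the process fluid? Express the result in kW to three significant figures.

523 kW

The reservoir spacing is ΔT = 356 − 308.5 = 47.50 K.
COP_Carnot = T_H/ΔT = 356.00/47.50 = 7.495.
The heat pump delivers Q̇_H = COP × Ẇ = 603.3 kW; the resistance heater delivers Ẇ = 80.50 kW.
Extra = (COP − 1)·Ẇ = 522.8 kW.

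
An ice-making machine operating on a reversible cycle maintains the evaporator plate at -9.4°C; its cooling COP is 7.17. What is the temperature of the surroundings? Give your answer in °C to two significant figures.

COP_R = T_C/(T_H − T_C) gives T_H − T_C = T_C/COP.
With T_C = 263.75 K, T_H = 263.75 × (1 + 1/7.17) = 300.54 K.
Converting, 300.54 K = 27.39°C.

27 °C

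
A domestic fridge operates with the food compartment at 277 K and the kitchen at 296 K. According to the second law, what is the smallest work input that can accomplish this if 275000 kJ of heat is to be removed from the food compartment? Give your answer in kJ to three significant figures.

18900 kJ

The reservoir spacing is ΔT = 296 − 277 = 19.00 K.
The reversible limit is COP_R = T_C/ΔT = 14.58, so W_min = Q_C/COP = Q_C·ΔT/T_C.
W_min = 275000 × 19.00/277.00 = 18860 kJ.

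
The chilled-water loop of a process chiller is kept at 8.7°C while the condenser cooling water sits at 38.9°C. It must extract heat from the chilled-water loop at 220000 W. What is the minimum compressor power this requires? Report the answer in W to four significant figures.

In absolute terms T_C = 281.85 K and T_H = 312.05 K, so ΔT = 30.20 K.
COP_Carnot = T_C/ΔT = 281.85/30.20 = 9.333.
Ẇ_min = Q̇/COP_Carnot = 220000/9.333 = 23570 W.

23570 W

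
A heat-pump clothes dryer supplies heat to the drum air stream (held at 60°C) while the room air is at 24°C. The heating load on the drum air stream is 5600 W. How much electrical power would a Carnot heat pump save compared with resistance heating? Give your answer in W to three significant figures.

4990 W

In absolute terms T_C = 297.15 K and T_H = 333.15 K, so ΔT = 36.00 K.
COP_Carnot = T_H/ΔT = 333.15/36.00 = 9.254.
Resistance heating needs Ẇ_res = Q̇_H = 5600 W; the reversible heat pump needs only Ẇ_hp = Q̇_H/COP = 605.1 W.
Saving = 5600 − 605.1 = 4995 W.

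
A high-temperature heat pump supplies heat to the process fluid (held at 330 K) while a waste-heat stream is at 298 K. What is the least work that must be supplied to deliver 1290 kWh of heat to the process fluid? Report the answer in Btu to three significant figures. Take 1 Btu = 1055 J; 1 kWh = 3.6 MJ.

427000 Btu

The reservoir spacing is ΔT = 330 − 298 = 32.00 K.
The reversible limit is COP_HP = T_H/ΔT = 10.31, so W_min = Q_H/COP = Q_H·ΔT/T_H.
W_min = 1290 × 32.00/330.00 = 125.1 kWh = 426900 Btu.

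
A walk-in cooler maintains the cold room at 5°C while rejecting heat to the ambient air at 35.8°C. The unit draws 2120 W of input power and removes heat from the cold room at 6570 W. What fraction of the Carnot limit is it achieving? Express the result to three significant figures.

COP_actual = Q̇_C/Ẇ = 6570/2120 = 3.099.
In absolute terms T_C = 278.15 K and T_H = 308.95 K, so ΔT = 30.80 K.
COP_Carnot = T_C/ΔT = 278.15/30.80 = 9.031.
η_II = COP_actual/COP_Carnot = 3.099/9.031 = 0.3432.

0.343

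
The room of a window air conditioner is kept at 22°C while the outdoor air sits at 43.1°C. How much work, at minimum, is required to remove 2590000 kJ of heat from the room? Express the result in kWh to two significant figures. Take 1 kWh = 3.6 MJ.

In absolute terms T_C = 295.15 K and T_H = 316.25 K, so ΔT = 21.10 K.
The reversible limit is COP_R = T_C/ΔT = 13.99, so W_min = Q_C/COP = Q_C·ΔT/T_C.
W_min = 2590000 × 21.10/295.15 = 185200 kJ = 51.43 kWh.

51 kWh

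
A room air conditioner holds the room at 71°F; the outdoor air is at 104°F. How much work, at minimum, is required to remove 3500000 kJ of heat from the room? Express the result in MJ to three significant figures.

218 MJ

In absolute terms T_C = 294.82 K and T_H = 313.15 K, so ΔT = 18.33 K.
The reversible limit is COP_R = T_C/ΔT = 16.08, so W_min = Q_C/COP = Q_C·ΔT/T_C.
W_min = 3500000 × 18.33/294.82 = 217600 kJ = 217.6 MJ.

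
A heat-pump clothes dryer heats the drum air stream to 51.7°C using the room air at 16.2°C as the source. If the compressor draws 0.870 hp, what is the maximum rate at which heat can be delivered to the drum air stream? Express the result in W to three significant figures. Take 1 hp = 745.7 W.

In absolute terms T_C = 289.35 K and T_H = 324.85 K, so ΔT = 35.50 K.
COP_Carnot = T_H/ΔT = 324.85/35.50 = 9.151.
Q̇_max = COP_Carnot × Ẇ = 9.151 × 0.8700 hp = 7.961 hp = 5937 W.

5940 W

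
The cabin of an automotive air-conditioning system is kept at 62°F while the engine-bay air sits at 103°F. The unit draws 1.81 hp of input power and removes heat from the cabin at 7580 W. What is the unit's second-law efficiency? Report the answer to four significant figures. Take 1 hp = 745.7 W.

Converting, Q̇_C = 7580 W = 10.16 hp, so COP_actual = Q̇_C/Ẇ = 10.16/1.810 = 5.616.
In absolute terms T_C = 289.82 K and T_H = 312.59 K, so ΔT = 22.78 K.
COP_Carnot = T_C/ΔT = 289.82/22.78 = 12.72.
η_II = COP_actual/COP_Carnot = 5.616/12.72 = 0.4414.

0.4414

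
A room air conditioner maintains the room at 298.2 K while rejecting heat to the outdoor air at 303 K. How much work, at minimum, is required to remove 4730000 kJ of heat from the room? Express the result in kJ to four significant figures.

76140 kJ

The reservoir spacing is ΔT = 303 − 298.2 = 4.800 K.
The reversible limit is COP_R = T_C/ΔT = 62.13, so W_min = Q_C/COP = Q_C·ΔT/T_C.
W_min = 4730000 × 4.800/298.20 = 76140 kJ.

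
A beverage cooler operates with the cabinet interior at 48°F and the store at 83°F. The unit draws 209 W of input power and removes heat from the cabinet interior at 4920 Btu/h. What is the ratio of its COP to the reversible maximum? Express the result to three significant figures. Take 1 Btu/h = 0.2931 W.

Converting, Q̇_C = 4920 Btu/h = 1442 W, so COP_actual = Q̇_C/Ẇ = 1442/209.0 = 6.900.
In absolute terms T_C = 282.04 K and T_H = 301.48 K, so ΔT = 19.44 K.
COP_Carnot = T_C/ΔT = 282.04/19.44 = 14.50.
η_II = COP_actual/COP_Carnot = 6.900/14.50 = 0.4757.

0.476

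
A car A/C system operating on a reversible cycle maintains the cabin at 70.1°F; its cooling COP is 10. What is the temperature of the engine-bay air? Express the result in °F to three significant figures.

123 °F

COP_R = T_C/(T_H − T_C) gives T_H − T_C = T_C/COP.
With T_C = 294.32 K, T_H = 294.32 × (1 + 1/10) = 323.75 K.
Converting, 323.75 K = 123.08°F.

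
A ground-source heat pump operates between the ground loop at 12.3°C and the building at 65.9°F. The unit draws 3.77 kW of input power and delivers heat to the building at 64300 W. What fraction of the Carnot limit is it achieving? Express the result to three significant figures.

Converting, Q̇_H = 64300 W = 64.30 kW, so COP_actual = Q̇_H/Ẇ = 64.30/3.770 = 17.06.
In absolute terms T_C = 285.45 K and T_H = 291.98 K, so ΔT = 6.533 K.
COP_Carnot = T_H/ΔT = 291.98/6.533 = 44.69.
η_II = COP_actual/COP_Carnot = 17.06/44.69 = 0.3816.

0.382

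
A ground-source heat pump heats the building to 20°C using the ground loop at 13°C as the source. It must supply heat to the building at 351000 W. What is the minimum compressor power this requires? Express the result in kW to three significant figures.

8.38 kW

In absolute terms T_C = 286.15 K and T_H = 293.15 K, so ΔT = 7.000 K.
COP_Carnot = T_H/ΔT = 293.15/7.000 = 41.88.
Ẇ_min = Q̇/COP_Carnot = 351000/41.88 = 8381 W = 8.381 kW.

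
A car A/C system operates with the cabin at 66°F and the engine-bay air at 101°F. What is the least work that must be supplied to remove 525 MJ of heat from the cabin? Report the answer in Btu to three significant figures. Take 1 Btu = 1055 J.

33100 Btu

In absolute terms T_C = 292.04 K and T_H = 311.48 K, so ΔT = 19.44 K.
The reversible limit is COP_R = T_C/ΔT = 15.02, so W_min = Q_C/COP = Q_C·ΔT/T_C.
W_min = 525.0 × 19.44/292.04 = 34.96 MJ = 33130 Btu.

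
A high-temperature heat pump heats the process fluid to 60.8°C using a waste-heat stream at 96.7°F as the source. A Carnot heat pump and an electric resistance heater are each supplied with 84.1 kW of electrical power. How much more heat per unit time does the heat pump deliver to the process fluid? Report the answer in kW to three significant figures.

In absolute terms T_C = 309.09 K and T_H = 333.95 K, so ΔT = 24.86 K.
COP_Carnot = T_H/ΔT = 333.95/24.86 = 13.44.
The heat pump delivers Q̇_H = COP × Ẇ = 1130 kW; the resistance heater delivers Ẇ = 84.10 kW.
Extra = (COP − 1)·Ẇ = 1046 kW.

1050 kW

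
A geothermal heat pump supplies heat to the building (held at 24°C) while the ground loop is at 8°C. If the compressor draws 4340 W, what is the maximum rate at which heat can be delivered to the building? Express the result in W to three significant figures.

80600 W

In absolute terms T_C = 281.15 K and T_H = 297.15 K, so ΔT = 16.00 K.
COP_Carnot = T_H/ΔT = 297.15/16.00 = 18.57.
Q̇_max = COP_Carnot × Ẇ = 18.57 × 4340 W = 80600 W.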